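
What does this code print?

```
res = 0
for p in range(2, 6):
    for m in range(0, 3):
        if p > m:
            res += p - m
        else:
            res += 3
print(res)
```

p=2,m=0: 2>0, res = 0+2 = 2
p=2,m=1: 2>1, res = 2+1 = 3
p=2,m=2: not 2>2, res = 3+3 = 6
p=3,m=0: 3>0, res = 6+3 = 9
p=3,m=1: 3>1, res = 9+2 = 11
p=3,m=2: 3>2, res = 11+1 = 12
p=4,m=0: 4>0, res = 12+4 = 16
p=4,m=1: 4>1, res = 16+3 = 19
p=4,m=2: 4>2, res = 19+2 = 21
p=5,m=0: 5>0, res = 21+5 = 26
p=5,m=1: 5>1, res = 26+4 = 30
p=5,m=2: 5>2, res = 30+3 = 33

33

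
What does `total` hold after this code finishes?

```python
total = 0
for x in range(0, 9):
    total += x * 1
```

36

x=0: total = 0+0*1 = 0
x=1: total = 0+1*1 = 1
x=2: total = 1+2*1 = 3
x=3: total = 3+3*1 = 6
x=4: total = 6+4*1 = 10
x=5: total = 10+5*1 = 15
x=6: total = 15+6*1 = 21
x=7: total = 21+7*1 = 28
x=8: total = 28+8*1 = 36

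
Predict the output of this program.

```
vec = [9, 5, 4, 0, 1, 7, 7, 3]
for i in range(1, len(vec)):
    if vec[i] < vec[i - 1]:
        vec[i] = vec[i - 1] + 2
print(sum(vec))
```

i=1: 5<9, vec[1] = 9+2 = 11 → [9, 11, 4, 0, 1, 7, 7, 3]
i=2: 4<11, vec[2] = 11+2 = 13 → [9, 11, 13, 0, 1, 7, 7, 3]
i=3: 0<13, vec[3] = 13+2 = 15 → [9, 11, 13, 15, 1, 7, 7, 3]
i=4: 1<15, vec[4] = 15+2 = 17 → [9, 11, 13, 15, 17, 7, 7, 3]
i=5: 7<17, vec[5] = 17+2 = 19 → [9, 11, 13, 15, 17, 19, 7, 3]
i=6: 7<19, vec[6] = 19+2 = 21 → [9, 11, 13, 15, 17, 19, 21, 3]
i=7: 3<21, vec[7] = 21+2 = 23 → [9, 11, 13, 15, 17, 19, 21, 23]
sum = 128

128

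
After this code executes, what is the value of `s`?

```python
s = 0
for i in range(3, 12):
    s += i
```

63

i=3: s = 0+3 = 3
i=4: s = 3+4 = 7
i=5: s = 7+5 = 12
i=6: s = 12+6 = 18
i=7: s = 18+7 = 25
i=8: s = 25+8 = 33
i=9: s = 33+9 = 42
i=10: s = 42+10 = 52
i=11: s = 52+11 = 63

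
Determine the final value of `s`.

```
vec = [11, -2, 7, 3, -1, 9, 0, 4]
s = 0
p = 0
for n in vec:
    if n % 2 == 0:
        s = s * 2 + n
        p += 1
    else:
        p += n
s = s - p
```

n=11: not even; p=11
n=-2: even, s = 0*2+(-2) = -2; p=12
n=7: not even; p=19
n=3: not even; p=22
n=-1: not even; p=21
n=9: not even; p=30
n=0: even, s = (-2)*2+0 = -4; p=31
n=4: even, s = (-4)*2+4 = -4; p=32
s-p = (-4)-32 = -36

-36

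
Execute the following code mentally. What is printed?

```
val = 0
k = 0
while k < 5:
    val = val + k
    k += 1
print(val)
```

10

k=0: val = 0+0 = 0
k=1: val = 0+1 = 1
k=2: val = 1+2 = 3
k=3: val = 3+3 = 6
k=4: val = 6+4 = 10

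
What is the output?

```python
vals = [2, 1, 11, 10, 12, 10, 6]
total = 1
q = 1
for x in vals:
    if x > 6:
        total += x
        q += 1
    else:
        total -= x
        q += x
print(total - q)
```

21

x=2: not >6, total = 1-2 = -1; q=3
x=1: not >6, total = (-1)-1 = -2; q=4
x=11: >6, total = (-2)+11 = 9; q=5
x=10: >6, total = 9+10 = 19; q=6
x=12: >6, total = 19+12 = 31; q=7
x=10: >6, total = 31+10 = 41; q=8
x=6: not >6, total = 41-6 = 35; q=14
total-q = 35-14 = 21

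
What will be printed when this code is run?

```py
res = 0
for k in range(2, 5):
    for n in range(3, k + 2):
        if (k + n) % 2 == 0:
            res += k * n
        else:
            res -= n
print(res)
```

k=2,n=3: odd sum, res = 0-3 = -3
k=3,n=3: even sum, res = (-3)+9 = 6
k=3,n=4: odd sum, res = 6-4 = 2
k=4,n=3: odd sum, res = 2-3 = -1
k=4,n=4: even sum, res = (-1)+16 = 15
k=4,n=5: odd sum, res = 15-5 = 10

10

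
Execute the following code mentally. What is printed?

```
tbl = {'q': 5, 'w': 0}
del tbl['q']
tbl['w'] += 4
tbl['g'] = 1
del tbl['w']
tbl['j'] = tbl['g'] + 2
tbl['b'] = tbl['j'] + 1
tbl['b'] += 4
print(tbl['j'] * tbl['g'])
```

3

del 'q' → {'w': 0}
tbl['w'] = 0+4 = 4 → {'w': 4}
tbl['g'] = 1 → {'w': 4, 'g': 1}
del 'w' → {'g': 1}
tbl['j'] = tbl['g']+2 = 3 → {'g': 1, 'j': 3}
tbl['b'] = tbl['j']+1 = 4 → {'g': 1, 'j': 3, 'b': 4}
tbl['b'] = 4+4 = 8 → {'g': 1, 'j': 3, 'b': 8}
tbl['j']*tbl['g'] = 3*1 = 3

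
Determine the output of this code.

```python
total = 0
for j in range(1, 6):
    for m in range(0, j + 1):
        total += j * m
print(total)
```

140

j=1,m=0: total = 0+0 = 0
j=1,m=1: total = 0+1 = 1
j=2,m=0: total = 1+0 = 1
j=2,m=1: total = 1+2 = 3
j=2,m=2: total = 3+4 = 7
j=3,m=0: total = 7+0 = 7
j=3,m=1: total = 7+3 = 10
j=3,m=2: total = 10+6 = 16
j=3,m=3: total = 16+9 = 25
j=4,m=0: total = 25+0 = 25
j=4,m=1: total = 25+4 = 29
j=4,m=2: total = 29+8 = 37
j=4,m=3: total = 37+12 = 49
j=4,m=4: total = 49+16 = 65
j=5,m=0: total = 65+0 = 65
j=5,m=1: total = 65+5 = 70
j=5,m=2: total = 70+10 = 80
j=5,m=3: total = 80+15 = 95
j=5,m=4: total = 95+20 = 115
j=5,m=5: total = 115+25 = 140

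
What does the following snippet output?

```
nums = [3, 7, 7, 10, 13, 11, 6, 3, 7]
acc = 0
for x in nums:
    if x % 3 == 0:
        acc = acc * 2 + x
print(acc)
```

x=3: %3==0, acc = 0*2+3 = 3
x=7: not %3==0
x=7: not %3==0
x=10: not %3==0
x=13: not %3==0
x=11: not %3==0
x=6: %3==0, acc = 3*2+6 = 12
x=3: %3==0, acc = 12*2+3 = 27
x=7: not %3==0

27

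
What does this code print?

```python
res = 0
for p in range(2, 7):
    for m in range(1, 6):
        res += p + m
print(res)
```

p=2,m=1: res = 0+3 = 3
p=2,m=2: res = 3+4 = 7
p=2,m=3: res = 7+5 = 12
p=2,m=4: res = 12+6 = 18
p=2,m=5: res = 18+7 = 25
p=3,m=1: res = 25+4 = 29
p=3,m=2: res = 29+5 = 34
p=3,m=3: res = 34+6 = 40
p=3,m=4: res = 40+7 = 47
p=3,m=5: res = 47+8 = 55
p=4,m=1: res = 55+5 = 60
p=4,m=2: res = 60+6 = 66
p=4,m=3: res = 66+7 = 73
p=4,m=4: res = 73+8 = 81
p=4,m=5: res = 81+9 = 90
p=5,m=1: res = 90+6 = 96
p=5,m=2: res = 96+7 = 103
p=5,m=3: res = 103+8 = 111
p=5,m=4: res = 111+9 = 120
p=5,m=5: res = 120+10 = 130
p=6,m=1: res = 130+7 = 137
p=6,m=2: res = 137+8 = 145
p=6,m=3: res = 145+9 = 154
p=6,m=4: res = 154+10 = 164
p=6,m=5: res = 164+11 = 175

175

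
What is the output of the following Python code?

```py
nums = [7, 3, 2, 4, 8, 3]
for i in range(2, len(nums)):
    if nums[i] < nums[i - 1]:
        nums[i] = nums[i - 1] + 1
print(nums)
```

i=2: 2<3, nums[2] = 3+1 = 4 → [7, 3, 4, 4, 8, 3]
i=3: 4>=4, unchanged → [7, 3, 4, 4, 8, 3]
i=4: 8>=4, unchanged → [7, 3, 4, 4, 8, 3]
i=5: 3<8, nums[5] = 8+1 = 9 → [7, 3, 4, 4, 8, 9]

[7, 3, 4, 4, 8, 9]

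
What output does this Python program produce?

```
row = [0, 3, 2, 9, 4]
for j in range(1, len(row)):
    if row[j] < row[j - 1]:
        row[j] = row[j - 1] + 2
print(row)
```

j=1: 3>=0, unchanged → [0, 3, 2, 9, 4]
j=2: 2<3, row[2] = 3+2 = 5 → [0, 3, 5, 9, 4]
j=3: 9>=5, unchanged → [0, 3, 5, 9, 4]
j=4: 4<9, row[4] = 9+2 = 11 → [0, 3, 5, 9, 11]

[0, 3, 5, 9, 11]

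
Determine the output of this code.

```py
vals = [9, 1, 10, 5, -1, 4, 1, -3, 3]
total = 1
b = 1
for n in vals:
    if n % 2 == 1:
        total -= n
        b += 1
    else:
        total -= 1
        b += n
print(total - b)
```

n=9: odd, total = 1-9 = -8; b=2
n=1: odd, total = (-8)-1 = -9; b=3
n=10: not odd, total = (-9)-1 = -10; b=13
n=5: odd, total = (-10)-5 = -15; b=14
n=-1: odd, total = (-15)-(-1) = -14; b=15
n=4: not odd, total = (-14)-1 = -15; b=19
n=1: odd, total = (-15)-1 = -16; b=20
n=-3: odd, total = (-16)-(-3) = -13; b=21
n=3: odd, total = (-13)-3 = -16; b=22
total-b = (-16)-22 = -38

-38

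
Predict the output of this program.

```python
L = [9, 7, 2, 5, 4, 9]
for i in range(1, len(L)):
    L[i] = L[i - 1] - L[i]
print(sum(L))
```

i=1: L[1] = 9-7 = 2 → [9, 2, 2, 5, 4, 9]
i=2: L[2] = 2-2 = 0 → [9, 2, 0, 5, 4, 9]
i=3: L[3] = 0-5 = -5 → [9, 2, 0, -5, 4, 9]
i=4: L[4] = (-5)-4 = -9 → [9, 2, 0, -5, -9, 9]
i=5: L[5] = (-9)-9 = -18 → [9, 2, 0, -5, -9, -18]
sum = -21

-21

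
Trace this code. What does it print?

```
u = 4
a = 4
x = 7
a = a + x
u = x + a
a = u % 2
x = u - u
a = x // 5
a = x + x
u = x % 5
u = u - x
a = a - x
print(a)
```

0

a = 4+7 = 11
u = 7+11 = 18
a = 18%2 = 0
x = 18-18 = 0
a = 0//5 = 0
a = 0+0 = 0
u = 0%5 = 0
u = 0-0 = 0
a = 0-0 = 0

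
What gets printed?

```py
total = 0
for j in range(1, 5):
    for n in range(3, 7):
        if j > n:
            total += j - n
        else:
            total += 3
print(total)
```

j=1,n=3: not 1>3, total = 0+3 = 3
j=1,n=4: not 1>4, total = 3+3 = 6
j=1,n=5: not 1>5, total = 6+3 = 9
j=1,n=6: not 1>6, total = 9+3 = 12
j=2,n=3: not 2>3, total = 12+3 = 15
j=2,n=4: not 2>4, total = 15+3 = 18
j=2,n=5: not 2>5, total = 18+3 = 21
j=2,n=6: not 2>6, total = 21+3 = 24
j=3,n=3: not 3>3, total = 24+3 = 27
j=3,n=4: not 3>4, total = 27+3 = 30
j=3,n=5: not 3>5, total = 30+3 = 33
j=3,n=6: not 3>6, total = 33+3 = 36
j=4,n=3: 4>3, total = 36+1 = 37
j=4,n=4: not 4>4, total = 37+3 = 40
j=4,n=5: not 4>5, total = 40+3 = 43
j=4,n=6: not 4>6, total = 43+3 = 46

46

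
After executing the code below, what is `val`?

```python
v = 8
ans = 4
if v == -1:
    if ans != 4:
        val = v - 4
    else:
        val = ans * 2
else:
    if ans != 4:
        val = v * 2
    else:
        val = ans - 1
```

v=8, ans=4
v == -1 is False; ans != 4 is False
→ val = ans - 1 = 3

3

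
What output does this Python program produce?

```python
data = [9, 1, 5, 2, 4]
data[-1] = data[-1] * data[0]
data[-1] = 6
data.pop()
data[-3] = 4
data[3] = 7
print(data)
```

data[-1] = data[-1]*data[0] = 4*9 = 36 → [9, 1, 5, 2, 36]
data[-1] = 6 → [9, 1, 5, 2, 6]
pop() removes 6 → [9, 1, 5, 2]
data[-3] = 4 → [9, 4, 5, 2]
data[3] = 7 → [9, 4, 5, 7]

[9, 4, 5, 7]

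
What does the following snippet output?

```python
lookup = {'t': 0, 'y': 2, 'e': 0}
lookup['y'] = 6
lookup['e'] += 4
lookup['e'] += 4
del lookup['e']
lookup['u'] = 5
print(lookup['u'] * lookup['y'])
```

30

lookup['y'] = 6 → {'t': 0, 'y': 6, 'e': 0}
lookup['e'] = 0+4 = 4 → {'t': 0, 'y': 6, 'e': 4}
lookup['e'] = 4+4 = 8 → {'t': 0, 'y': 6, 'e': 8}
del 'e' → {'t': 0, 'y': 6}
lookup['u'] = 5 → {'t': 0, 'y': 6, 'u': 5}
lookup['u']*lookup['y'] = 5*6 = 30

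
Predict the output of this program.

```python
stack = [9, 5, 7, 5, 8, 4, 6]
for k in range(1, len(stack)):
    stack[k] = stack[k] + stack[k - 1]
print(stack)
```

[9, 14, 21, 26, 34, 38, 44]

k=1: stack[1] = 5+9 = 14 → [9, 14, 7, 5, 8, 4, 6]
k=2: stack[2] = 7+14 = 21 → [9, 14, 21, 5, 8, 4, 6]
k=3: stack[3] = 5+21 = 26 → [9, 14, 21, 26, 8, 4, 6]
k=4: stack[4] = 8+26 = 34 → [9, 14, 21, 26, 34, 4, 6]
k=5: stack[5] = 4+34 = 38 → [9, 14, 21, 26, 34, 38, 6]
k=6: stack[6] = 6+38 = 44 → [9, 14, 21, 26, 34, 38, 44]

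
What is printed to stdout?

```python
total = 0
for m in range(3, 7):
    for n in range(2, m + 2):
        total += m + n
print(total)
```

m=3,n=2: total = 0+5 = 5
m=3,n=3: total = 5+6 = 11
m=3,n=4: total = 11+7 = 18
m=4,n=2: total = 18+6 = 24
m=4,n=3: total = 24+7 = 31
m=4,n=4: total = 31+8 = 39
m=4,n=5: total = 39+9 = 48
m=5,n=2: total = 48+7 = 55
m=5,n=3: total = 55+8 = 63
m=5,n=4: total = 63+9 = 72
m=5,n=5: total = 72+10 = 82
m=5,n=6: total = 82+11 = 93
m=6,n=2: total = 93+8 = 101
m=6,n=3: total = 101+9 = 110
m=6,n=4: total = 110+10 = 120
m=6,n=5: total = 120+11 = 131
m=6,n=6: total = 131+12 = 143
m=6,n=7: total = 143+13 = 156

156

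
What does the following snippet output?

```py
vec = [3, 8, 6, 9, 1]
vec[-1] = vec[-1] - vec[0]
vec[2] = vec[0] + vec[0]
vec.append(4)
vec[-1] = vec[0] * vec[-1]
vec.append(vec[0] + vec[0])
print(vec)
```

vec[-1] = vec[-1]-vec[0] = 1-3 = -2 → [3, 8, 6, 9, -2]
vec[2] = vec[0]+vec[0] = 3+3 = 6 → [3, 8, 6, 9, -2]
append 4 → [3, 8, 6, 9, -2, 4]
vec[-1] = vec[0]*vec[-1] = 3*4 = 12 → [3, 8, 6, 9, -2, 12]
append vec[0]+vec[0] = 3+3 = 6 → [3, 8, 6, 9, -2, 12, 6]

[3, 8, 6, 9, -2, 12, 6]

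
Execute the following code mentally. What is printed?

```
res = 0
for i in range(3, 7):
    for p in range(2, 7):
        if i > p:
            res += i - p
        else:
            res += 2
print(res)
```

i=3,p=2: 3>2, res = 0+1 = 1
i=3,p=3: not 3>3, res = 1+2 = 3
i=3,p=4: not 3>4, res = 3+2 = 5
i=3,p=5: not 3>5, res = 5+2 = 7
i=3,p=6: not 3>6, res = 7+2 = 9
i=4,p=2: 4>2, res = 9+2 = 11
i=4,p=3: 4>3, res = 11+1 = 12
i=4,p=4: not 4>4, res = 12+2 = 14
i=4,p=5: not 4>5, res = 14+2 = 16
i=4,p=6: not 4>6, res = 16+2 = 18
i=5,p=2: 5>2, res = 18+3 = 21
i=5,p=3: 5>3, res = 21+2 = 23
i=5,p=4: 5>4, res = 23+1 = 24
i=5,p=5: not 5>5, res = 24+2 = 26
i=5,p=6: not 5>6, res = 26+2 = 28
i=6,p=2: 6>2, res = 28+4 = 32
i=6,p=3: 6>3, res = 32+3 = 35
i=6,p=4: 6>4, res = 35+2 = 37
i=6,p=5: 6>5, res = 37+1 = 38
i=6,p=6: not 6>6, res = 38+2 = 40

40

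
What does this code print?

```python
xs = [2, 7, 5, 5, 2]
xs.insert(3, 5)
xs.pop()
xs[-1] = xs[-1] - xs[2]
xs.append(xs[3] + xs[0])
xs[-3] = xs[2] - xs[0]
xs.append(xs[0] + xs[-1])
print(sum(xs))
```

33

insert 5 at 3 → [2, 7, 5, 5, 5, 2]
pop() removes 2 → [2, 7, 5, 5, 5]
xs[-1] = xs[-1]-xs[2] = 5-5 = 0 → [2, 7, 5, 5, 0]
append xs[3]+xs[0] = 5+2 = 7 → [2, 7, 5, 5, 0, 7]
xs[-3] = xs[2]-xs[0] = 5-2 = 3 → [2, 7, 5, 3, 0, 7]
append xs[0]+xs[-1] = 2+7 = 9 → [2, 7, 5, 3, 0, 7, 9]
sum = 33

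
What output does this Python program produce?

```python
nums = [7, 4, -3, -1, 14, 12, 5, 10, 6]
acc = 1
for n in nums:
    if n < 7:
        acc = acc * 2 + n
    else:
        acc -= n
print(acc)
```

-264

n=7: not <7, acc = 1-7 = -6
n=4: <7, acc = (-6)*2+4 = -8
n=-3: <7, acc = (-8)*2+(-3) = -19
n=-1: <7, acc = (-19)*2+(-1) = -39
n=14: not <7, acc = (-39)-14 = -53
n=12: not <7, acc = (-53)-12 = -65
n=5: <7, acc = (-65)*2+5 = -125
n=10: not <7, acc = (-125)-10 = -135
n=6: <7, acc = (-135)*2+6 = -264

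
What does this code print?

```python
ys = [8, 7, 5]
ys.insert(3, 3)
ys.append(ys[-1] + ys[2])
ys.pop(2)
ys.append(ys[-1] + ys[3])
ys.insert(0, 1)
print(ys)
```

insert 3 at 3 → [8, 7, 5, 3]
append ys[-1]+ys[2] = 3+5 = 8 → [8, 7, 5, 3, 8]
pop(2) removes 5 → [8, 7, 3, 8]
append ys[-1]+ys[3] = 8+8 = 16 → [8, 7, 3, 8, 16]
insert 1 at 0 → [1, 8, 7, 3, 8, 16]

[1, 8, 7, 3, 8, 16]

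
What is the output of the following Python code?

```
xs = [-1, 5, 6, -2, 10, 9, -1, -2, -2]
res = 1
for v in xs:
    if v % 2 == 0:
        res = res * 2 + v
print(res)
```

v=-1: not even
v=5: not even
v=6: even, res = 1*2+6 = 8
v=-2: even, res = 8*2+(-2) = 14
v=10: even, res = 14*2+10 = 38
v=9: not even
v=-1: not even
v=-2: even, res = 38*2+(-2) = 74
v=-2: even, res = 74*2+(-2) = 146

146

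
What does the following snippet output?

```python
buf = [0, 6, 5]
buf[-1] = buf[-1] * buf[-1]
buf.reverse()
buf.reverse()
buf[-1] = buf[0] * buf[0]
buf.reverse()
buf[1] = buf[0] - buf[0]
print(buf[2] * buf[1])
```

0

buf[-1] = buf[-1]*buf[-1] = 5*5 = 25 → [0, 6, 25]
reverse → [25, 6, 0]
reverse → [0, 6, 25]
buf[-1] = buf[0]*buf[0] = 0*0 = 0 → [0, 6, 0]
reverse → [0, 6, 0]
buf[1] = buf[0]-buf[0] = 0-0 = 0 → [0, 0, 0]
buf[2]*buf[1] = 0*0 = 0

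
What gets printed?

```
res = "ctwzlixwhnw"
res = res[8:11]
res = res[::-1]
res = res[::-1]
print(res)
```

hnw

slice [8:11] → 'hnw'
reverse → 'wnh'
reverse → 'hnw'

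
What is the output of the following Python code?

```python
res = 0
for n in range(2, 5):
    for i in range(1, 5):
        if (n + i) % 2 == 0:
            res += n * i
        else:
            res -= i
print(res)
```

34

n=2,i=1: odd sum, res = 0-1 = -1
n=2,i=2: even sum, res = (-1)+4 = 3
n=2,i=3: odd sum, res = 3-3 = 0
n=2,i=4: even sum, res = 0+8 = 8
n=3,i=1: even sum, res = 8+3 = 11
n=3,i=2: odd sum, res = 11-2 = 9
n=3,i=3: even sum, res = 9+9 = 18
n=3,i=4: odd sum, res = 18-4 = 14
n=4,i=1: odd sum, res = 14-1 = 13
n=4,i=2: even sum, res = 13+8 = 21
n=4,i=3: odd sum, res = 21-3 = 18
n=4,i=4: even sum, res = 18+16 = 34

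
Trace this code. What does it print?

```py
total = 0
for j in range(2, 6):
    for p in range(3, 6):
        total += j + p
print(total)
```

j=2,p=3: total = 0+5 = 5
j=2,p=4: total = 5+6 = 11
j=2,p=5: total = 11+7 = 18
j=3,p=3: total = 18+6 = 24
j=3,p=4: total = 24+7 = 31
j=3,p=5: total = 31+8 = 39
j=4,p=3: total = 39+7 = 46
j=4,p=4: total = 46+8 = 54
j=4,p=5: total = 54+9 = 63
j=5,p=3: total = 63+8 = 71
j=5,p=4: total = 71+9 = 80
j=5,p=5: total = 80+10 = 90

90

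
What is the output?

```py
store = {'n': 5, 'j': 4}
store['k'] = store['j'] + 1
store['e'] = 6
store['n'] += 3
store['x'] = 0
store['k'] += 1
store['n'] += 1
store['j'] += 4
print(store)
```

store['k'] = store['j']+1 = 5 → {'n': 5, 'j': 4, 'k': 5}
store['e'] = 6 → {'n': 5, 'j': 4, 'k': 5, 'e': 6}
store['n'] = 5+3 = 8 → {'n': 8, 'j': 4, 'k': 5, 'e': 6}
store['x'] = 0 → {'n': 8, 'j': 4, 'k': 5, 'e': 6, 'x': 0}
store['k'] = 5+1 = 6 → {'n': 8, 'j': 4, 'k': 6, 'e': 6, 'x': 0}
store['n'] = 8+1 = 9 → {'n': 9, 'j': 4, 'k': 6, 'e': 6, 'x': 0}
store['j'] = 4+4 = 8 → {'n': 9, 'j': 8, 'k': 6, 'e': 6, 'x': 0}

{'n': 9, 'j': 8, 'k': 6, 'e': 6, 'x': 0}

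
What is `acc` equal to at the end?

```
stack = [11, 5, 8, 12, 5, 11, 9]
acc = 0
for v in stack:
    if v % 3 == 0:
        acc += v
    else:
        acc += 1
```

v=11: not %3==0, acc = 0+1 = 1
v=5: not %3==0, acc = 1+1 = 2
v=8: not %3==0, acc = 2+1 = 3
v=12: %3==0, acc = 3+12 = 15
v=5: not %3==0, acc = 15+1 = 16
v=11: not %3==0, acc = 16+1 = 17
v=9: %3==0, acc = 17+9 = 26

26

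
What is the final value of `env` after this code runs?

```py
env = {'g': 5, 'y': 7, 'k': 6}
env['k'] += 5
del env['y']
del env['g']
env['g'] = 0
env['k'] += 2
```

{'k': 13, 'g': 0}

env['k'] = 6+5 = 11 → {'g': 5, 'y': 7, 'k': 11}
del 'y' → {'g': 5, 'k': 11}
del 'g' → {'k': 11}
env['g'] = 0 → {'k': 11, 'g': 0}
env['k'] = 11+2 = 13 → {'k': 13, 'g': 0}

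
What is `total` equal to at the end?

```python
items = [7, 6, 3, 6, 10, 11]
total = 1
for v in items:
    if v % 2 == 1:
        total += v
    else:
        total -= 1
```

19

v=7: odd, total = 1+7 = 8
v=6: not odd, total = 8-1 = 7
v=3: odd, total = 7+3 = 10
v=6: not odd, total = 10-1 = 9
v=10: not odd, total = 9-1 = 8
v=11: odd, total = 8+11 = 19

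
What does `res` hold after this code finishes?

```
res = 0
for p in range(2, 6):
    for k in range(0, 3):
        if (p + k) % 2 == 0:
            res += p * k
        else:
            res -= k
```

p=2,k=0: even sum, res = 0+0 = 0
p=2,k=1: odd sum, res = 0-1 = -1
p=2,k=2: even sum, res = (-1)+4 = 3
p=3,k=0: odd sum, res = 3-0 = 3
p=3,k=1: even sum, res = 3+3 = 6
p=3,k=2: odd sum, res = 6-2 = 4
p=4,k=0: even sum, res = 4+0 = 4
p=4,k=1: odd sum, res = 4-1 = 3
p=4,k=2: even sum, res = 3+8 = 11
p=5,k=0: odd sum, res = 11-0 = 11
p=5,k=1: even sum, res = 11+5 = 16
p=5,k=2: odd sum, res = 16-2 = 14

14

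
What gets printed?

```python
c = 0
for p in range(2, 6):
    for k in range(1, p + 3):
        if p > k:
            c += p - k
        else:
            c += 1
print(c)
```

32

p=2,k=1: 2>1, c = 0+1 = 1
p=2,k=2: not 2>2, c = 1+1 = 2
p=2,k=3: not 2>3, c = 2+1 = 3
p=2,k=4: not 2>4, c = 3+1 = 4
p=3,k=1: 3>1, c = 4+2 = 6
p=3,k=2: 3>2, c = 6+1 = 7
p=3,k=3: not 3>3, c = 7+1 = 8
p=3,k=4: not 3>4, c = 8+1 = 9
p=3,k=5: not 3>5, c = 9+1 = 10
p=4,k=1: 4>1, c = 10+3 = 13
p=4,k=2: 4>2, c = 13+2 = 15
p=4,k=3: 4>3, c = 15+1 = 16
p=4,k=4: not 4>4, c = 16+1 = 17
p=4,k=5: not 4>5, c = 17+1 = 18
p=4,k=6: not 4>6, c = 18+1 = 19
p=5,k=1: 5>1, c = 19+4 = 23
p=5,k=2: 5>2, c = 23+3 = 26
p=5,k=3: 5>3, c = 26+2 = 28
p=5,k=4: 5>4, c = 28+1 = 29
p=5,k=5: not 5>5, c = 29+1 = 30
p=5,k=6: not 5>6, c = 30+1 = 31
p=5,k=7: not 5>7, c = 31+1 = 32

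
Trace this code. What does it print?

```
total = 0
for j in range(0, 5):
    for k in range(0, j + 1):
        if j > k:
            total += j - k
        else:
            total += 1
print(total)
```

j=0,k=0: not 0>0, total = 0+1 = 1
j=1,k=0: 1>0, total = 1+1 = 2
j=1,k=1: not 1>1, total = 2+1 = 3
j=2,k=0: 2>0, total = 3+2 = 5
j=2,k=1: 2>1, total = 5+1 = 6
j=2,k=2: not 2>2, total = 6+1 = 7
j=3,k=0: 3>0, total = 7+3 = 10
j=3,k=1: 3>1, total = 10+2 = 12
j=3,k=2: 3>2, total = 12+1 = 13
j=3,k=3: not 3>3, total = 13+1 = 14
j=4,k=0: 4>0, total = 14+4 = 18
j=4,k=1: 4>1, total = 18+3 = 21
j=4,k=2: 4>2, total = 21+2 = 23
j=4,k=3: 4>3, total = 23+1 = 24
j=4,k=4: not 4>4, total = 24+1 = 25

25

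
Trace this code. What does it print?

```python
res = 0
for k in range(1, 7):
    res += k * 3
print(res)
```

63

k=1: res = 0+1*3 = 3
k=2: res = 3+2*3 = 9
k=3: res = 9+3*3 = 18
k=4: res = 18+4*3 = 30
k=5: res = 30+5*3 = 45
k=6: res = 45+6*3 = 63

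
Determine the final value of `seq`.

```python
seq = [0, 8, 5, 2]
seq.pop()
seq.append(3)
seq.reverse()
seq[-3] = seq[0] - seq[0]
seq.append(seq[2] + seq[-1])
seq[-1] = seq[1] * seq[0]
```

[3, 0, 8, 0, 0]

pop() removes 2 → [0, 8, 5]
append 3 → [0, 8, 5, 3]
reverse → [3, 5, 8, 0]
seq[-3] = seq[0]-seq[0] = 3-3 = 0 → [3, 0, 8, 0]
append seq[2]+seq[-1] = 8+0 = 8 → [3, 0, 8, 0, 8]
seq[-1] = seq[1]*seq[0] = 0*3 = 0 → [3, 0, 8, 0, 0]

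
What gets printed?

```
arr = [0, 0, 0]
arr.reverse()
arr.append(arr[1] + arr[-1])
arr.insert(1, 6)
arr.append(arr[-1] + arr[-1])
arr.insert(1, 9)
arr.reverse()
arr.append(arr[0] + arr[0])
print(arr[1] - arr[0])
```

0

reverse → [0, 0, 0]
append arr[1]+arr[-1] = 0+0 = 0 → [0, 0, 0, 0]
insert 6 at 1 → [0, 6, 0, 0, 0]
append arr[-1]+arr[-1] = 0+0 = 0 → [0, 6, 0, 0, 0, 0]
insert 9 at 1 → [0, 9, 6, 0, 0, 0, 0]
reverse → [0, 0, 0, 0, 6, 9, 0]
append arr[0]+arr[0] = 0+0 = 0 → [0, 0, 0, 0, 6, 9, 0, 0]
arr[1]-arr[0] = 0-0 = 0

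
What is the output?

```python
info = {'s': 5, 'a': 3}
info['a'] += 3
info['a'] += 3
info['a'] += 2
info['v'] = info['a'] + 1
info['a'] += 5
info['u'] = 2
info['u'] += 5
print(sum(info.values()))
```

40

info['a'] = 3+3 = 6 → {'s': 5, 'a': 6}
info['a'] = 6+3 = 9 → {'s': 5, 'a': 9}
info['a'] = 9+2 = 11 → {'s': 5, 'a': 11}
info['v'] = info['a']+1 = 12 → {'s': 5, 'a': 11, 'v': 12}
info['a'] = 11+5 = 16 → {'s': 5, 'a': 16, 'v': 12}
info['u'] = 2 → {'s': 5, 'a': 16, 'v': 12, 'u': 2}
info['u'] = 2+5 = 7 → {'s': 5, 'a': 16, 'v': 12, 'u': 7}
sum of values = 40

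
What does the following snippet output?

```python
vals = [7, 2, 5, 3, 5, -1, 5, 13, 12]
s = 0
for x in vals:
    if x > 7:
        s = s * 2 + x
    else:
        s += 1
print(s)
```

66

x=7: not >7, s = 0+1 = 1
x=2: not >7, s = 1+1 = 2
x=5: not >7, s = 2+1 = 3
x=3: not >7, s = 3+1 = 4
x=5: not >7, s = 4+1 = 5
x=-1: not >7, s = 5+1 = 6
x=5: not >7, s = 6+1 = 7
x=13: >7, s = 7*2+13 = 27
x=12: >7, s = 27*2+12 = 66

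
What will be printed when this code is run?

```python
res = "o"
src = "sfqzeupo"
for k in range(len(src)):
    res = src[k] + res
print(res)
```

opuezqfso

k=0: prepend 's' → 'so'
k=1: prepend 'f' → 'fso'
k=2: prepend 'q' → 'qfso'
k=3: prepend 'z' → 'zqfso'
k=4: prepend 'e' → 'ezqfso'
k=5: prepend 'u' → 'uezqfso'
k=6: prepend 'p' → 'puezqfso'
k=7: prepend 'o' → 'opuezqfso'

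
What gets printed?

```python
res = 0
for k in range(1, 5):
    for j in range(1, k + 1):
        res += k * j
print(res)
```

k=1,j=1: res = 0+1 = 1
k=2,j=1: res = 1+2 = 3
k=2,j=2: res = 3+4 = 7
k=3,j=1: res = 7+3 = 10
k=3,j=2: res = 10+6 = 16
k=3,j=3: res = 16+9 = 25
k=4,j=1: res = 25+4 = 29
k=4,j=2: res = 29+8 = 37
k=4,j=3: res = 37+12 = 49
k=4,j=4: res = 49+16 = 65

65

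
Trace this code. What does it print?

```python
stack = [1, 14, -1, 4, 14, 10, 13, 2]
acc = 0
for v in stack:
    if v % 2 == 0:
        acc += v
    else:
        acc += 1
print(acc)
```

47

v=1: not even, acc = 0+1 = 1
v=14: even, acc = 1+14 = 15
v=-1: not even, acc = 15+1 = 16
v=4: even, acc = 16+4 = 20
v=14: even, acc = 20+14 = 34
v=10: even, acc = 34+10 = 44
v=13: not even, acc = 44+1 = 45
v=2: even, acc = 45+2 = 47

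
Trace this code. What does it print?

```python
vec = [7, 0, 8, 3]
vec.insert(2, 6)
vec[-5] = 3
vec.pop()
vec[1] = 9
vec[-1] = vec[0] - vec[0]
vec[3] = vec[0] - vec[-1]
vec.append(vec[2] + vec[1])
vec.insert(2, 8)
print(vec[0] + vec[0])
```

insert 6 at 2 → [7, 0, 6, 8, 3]
vec[-5] = 3 → [3, 0, 6, 8, 3]
pop() removes 3 → [3, 0, 6, 8]
vec[1] = 9 → [3, 9, 6, 8]
vec[-1] = vec[0]-vec[0] = 3-3 = 0 → [3, 9, 6, 0]
vec[3] = vec[0]-vec[-1] = 3-0 = 3 → [3, 9, 6, 3]
append vec[2]+vec[1] = 6+9 = 15 → [3, 9, 6, 3, 15]
insert 8 at 2 → [3, 9, 8, 6, 3, 15]
vec[0]+vec[0] = 3+3 = 6

6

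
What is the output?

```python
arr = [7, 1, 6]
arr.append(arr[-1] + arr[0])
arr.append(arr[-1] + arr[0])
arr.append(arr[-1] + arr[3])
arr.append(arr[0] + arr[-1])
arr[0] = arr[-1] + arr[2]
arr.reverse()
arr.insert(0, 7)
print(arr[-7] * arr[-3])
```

240

append arr[-1]+arr[0] = 6+7 = 13 → [7, 1, 6, 13]
append arr[-1]+arr[0] = 13+7 = 20 → [7, 1, 6, 13, 20]
append arr[-1]+arr[3] = 20+13 = 33 → [7, 1, 6, 13, 20, 33]
append arr[0]+arr[-1] = 7+33 = 40 → [7, 1, 6, 13, 20, 33, 40]
arr[0] = arr[-1]+arr[2] = 40+6 = 46 → [46, 1, 6, 13, 20, 33, 40]
reverse → [40, 33, 20, 13, 6, 1, 46]
insert 7 at 0 → [7, 40, 33, 20, 13, 6, 1, 46]
arr[-7]*arr[-3] = 40*6 = 240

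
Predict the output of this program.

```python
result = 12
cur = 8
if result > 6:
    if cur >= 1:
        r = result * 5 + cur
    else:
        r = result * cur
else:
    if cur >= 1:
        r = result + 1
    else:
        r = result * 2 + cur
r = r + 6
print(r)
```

result=12, cur=8
result > 6 is True; cur >= 1 is True
→ r = result * 5 + cur = 68
r = 68+6 = 74

74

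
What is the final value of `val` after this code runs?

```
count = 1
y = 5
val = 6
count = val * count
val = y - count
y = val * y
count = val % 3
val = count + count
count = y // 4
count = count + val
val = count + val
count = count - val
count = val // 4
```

count = 6*1 = 6
val = 5-6 = -1
y = (-1)*5 = -5
count = (-1)%3 = 2
val = 2+2 = 4
count = (-5)//4 = -2
count = (-2)+4 = 2
val = 2+4 = 6
count = 2-6 = -4
count = 6//4 = 1

6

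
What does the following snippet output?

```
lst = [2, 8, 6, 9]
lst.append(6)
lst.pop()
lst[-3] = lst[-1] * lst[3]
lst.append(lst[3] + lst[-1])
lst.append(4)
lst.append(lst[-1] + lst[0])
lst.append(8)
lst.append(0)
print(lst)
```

append 6 → [2, 8, 6, 9, 6]
pop() removes 6 → [2, 8, 6, 9]
lst[-3] = lst[-1]*lst[3] = 9*9 = 81 → [2, 81, 6, 9]
append lst[3]+lst[-1] = 9+9 = 18 → [2, 81, 6, 9, 18]
append 4 → [2, 81, 6, 9, 18, 4]
append lst[-1]+lst[0] = 4+2 = 6 → [2, 81, 6, 9, 18, 4, 6]
append 8 → [2, 81, 6, 9, 18, 4, 6, 8]
append 0 → [2, 81, 6, 9, 18, 4, 6, 8, 0]

[2, 81, 6, 9, 18, 4, 6, 8, 0]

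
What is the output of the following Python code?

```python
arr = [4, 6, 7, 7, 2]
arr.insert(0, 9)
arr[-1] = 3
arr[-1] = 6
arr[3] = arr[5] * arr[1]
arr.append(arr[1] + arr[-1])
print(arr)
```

insert 9 at 0 → [9, 4, 6, 7, 7, 2]
arr[-1] = 3 → [9, 4, 6, 7, 7, 3]
arr[-1] = 6 → [9, 4, 6, 7, 7, 6]
arr[3] = arr[5]*arr[1] = 6*4 = 24 → [9, 4, 6, 24, 7, 6]
append arr[1]+arr[-1] = 4+6 = 10 → [9, 4, 6, 24, 7, 6, 10]

[9, 4, 6, 24, 7, 6, 10]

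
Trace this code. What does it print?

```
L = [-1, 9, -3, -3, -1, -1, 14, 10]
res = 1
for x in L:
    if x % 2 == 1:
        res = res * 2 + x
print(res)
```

x=-1: odd, res = 1*2+(-1) = 1
x=9: odd, res = 1*2+9 = 11
x=-3: odd, res = 11*2+(-3) = 19
x=-3: odd, res = 19*2+(-3) = 35
x=-1: odd, res = 35*2+(-1) = 69
x=-1: odd, res = 69*2+(-1) = 137
x=14: not odd
x=10: not odd

137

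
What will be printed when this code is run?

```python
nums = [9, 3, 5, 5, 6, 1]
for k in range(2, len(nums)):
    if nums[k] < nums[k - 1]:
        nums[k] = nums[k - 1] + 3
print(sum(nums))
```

k=2: 5>=3, unchanged → [9, 3, 5, 5, 6, 1]
k=3: 5>=5, unchanged → [9, 3, 5, 5, 6, 1]
k=4: 6>=5, unchanged → [9, 3, 5, 5, 6, 1]
k=5: 1<6, nums[5] = 6+3 = 9 → [9, 3, 5, 5, 6, 9]
sum = 37

37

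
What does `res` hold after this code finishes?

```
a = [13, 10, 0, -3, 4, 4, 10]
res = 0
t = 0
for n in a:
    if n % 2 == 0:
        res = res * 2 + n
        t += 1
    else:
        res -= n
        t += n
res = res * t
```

-2970

n=13: not even, res = 0-13 = -13; t=13
n=10: even, res = (-13)*2+10 = -16; t=14
n=0: even, res = (-16)*2+0 = -32; t=15
n=-3: not even, res = (-32)-(-3) = -29; t=12
n=4: even, res = (-29)*2+4 = -54; t=13
n=4: even, res = (-54)*2+4 = -104; t=14
n=10: even, res = (-104)*2+10 = -198; t=15
res*t = (-198)*15 = -2970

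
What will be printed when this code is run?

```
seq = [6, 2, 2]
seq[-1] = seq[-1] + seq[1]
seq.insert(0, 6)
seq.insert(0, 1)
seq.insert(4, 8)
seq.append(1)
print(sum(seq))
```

seq[-1] = seq[-1]+seq[1] = 2+2 = 4 → [6, 2, 4]
insert 6 at 0 → [6, 6, 2, 4]
insert 1 at 0 → [1, 6, 6, 2, 4]
insert 8 at 4 → [1, 6, 6, 2, 8, 4]
append 1 → [1, 6, 6, 2, 8, 4, 1]
sum = 28

28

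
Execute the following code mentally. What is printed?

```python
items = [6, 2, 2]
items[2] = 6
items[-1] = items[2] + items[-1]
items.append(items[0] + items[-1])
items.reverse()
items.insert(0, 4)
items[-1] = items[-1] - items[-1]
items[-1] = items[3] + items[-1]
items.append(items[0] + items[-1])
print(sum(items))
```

items[2] = 6 → [6, 2, 6]
items[-1] = items[2]+items[-1] = 6+6 = 12 → [6, 2, 12]
append items[0]+items[-1] = 6+12 = 18 → [6, 2, 12, 18]
reverse → [18, 12, 2, 6]
insert 4 at 0 → [4, 18, 12, 2, 6]
items[-1] = items[-1]-items[-1] = 6-6 = 0 → [4, 18, 12, 2, 0]
items[-1] = items[3]+items[-1] = 2+0 = 2 → [4, 18, 12, 2, 2]
append items[0]+items[-1] = 4+2 = 6 → [4, 18, 12, 2, 2, 6]
sum = 44

44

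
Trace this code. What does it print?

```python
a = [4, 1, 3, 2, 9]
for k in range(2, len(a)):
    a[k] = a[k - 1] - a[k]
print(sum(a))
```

-14

k=2: a[2] = 1-3 = -2 → [4, 1, -2, 2, 9]
k=3: a[3] = (-2)-2 = -4 → [4, 1, -2, -4, 9]
k=4: a[4] = (-4)-9 = -13 → [4, 1, -2, -4, -13]
sum = -14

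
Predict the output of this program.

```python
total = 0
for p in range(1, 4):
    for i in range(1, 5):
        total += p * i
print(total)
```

60

p=1,i=1: total = 0+1 = 1
p=1,i=2: total = 1+2 = 3
p=1,i=3: total = 3+3 = 6
p=1,i=4: total = 6+4 = 10
p=2,i=1: total = 10+2 = 12
p=2,i=2: total = 12+4 = 16
p=2,i=3: total = 16+6 = 22
p=2,i=4: total = 22+8 = 30
p=3,i=1: total = 30+3 = 33
p=3,i=2: total = 33+6 = 39
p=3,i=3: total = 39+9 = 48
p=3,i=4: total = 48+12 = 60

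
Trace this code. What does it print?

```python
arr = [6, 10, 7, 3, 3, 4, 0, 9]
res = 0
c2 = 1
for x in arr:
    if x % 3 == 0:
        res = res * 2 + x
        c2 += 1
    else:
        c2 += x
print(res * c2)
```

x=6: %3==0, res = 0*2+6 = 6; c2=2
x=10: not %3==0; c2=12
x=7: not %3==0; c2=19
x=3: %3==0, res = 6*2+3 = 15; c2=20
x=3: %3==0, res = 15*2+3 = 33; c2=21
x=4: not %3==0; c2=25
x=0: %3==0, res = 33*2+0 = 66; c2=26
x=9: %3==0, res = 66*2+9 = 141; c2=27
res*c2 = 141*27 = 3807

3807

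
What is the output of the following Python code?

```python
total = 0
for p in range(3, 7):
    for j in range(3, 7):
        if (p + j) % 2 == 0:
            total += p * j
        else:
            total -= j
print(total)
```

128

p=3,j=3: even sum, total = 0+9 = 9
p=3,j=4: odd sum, total = 9-4 = 5
p=3,j=5: even sum, total = 5+15 = 20
p=3,j=6: odd sum, total = 20-6 = 14
p=4,j=3: odd sum, total = 14-3 = 11
p=4,j=4: even sum, total = 11+16 = 27
p=4,j=5: odd sum, total = 27-5 = 22
p=4,j=6: even sum, total = 22+24 = 46
p=5,j=3: even sum, total = 46+15 = 61
p=5,j=4: odd sum, total = 61-4 = 57
p=5,j=5: even sum, total = 57+25 = 82
p=5,j=6: odd sum, total = 82-6 = 76
p=6,j=3: odd sum, total = 76-3 = 73
p=6,j=4: even sum, total = 73+24 = 97
p=6,j=5: odd sum, total = 97-5 = 92
p=6,j=6: even sum, total = 92+36 = 128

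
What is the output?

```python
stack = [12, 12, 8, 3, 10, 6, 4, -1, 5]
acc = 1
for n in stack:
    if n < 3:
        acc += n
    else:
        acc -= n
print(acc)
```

n=12: not <3, acc = 1-12 = -11
n=12: not <3, acc = (-11)-12 = -23
n=8: not <3, acc = (-23)-8 = -31
n=3: not <3, acc = (-31)-3 = -34
n=10: not <3, acc = (-34)-10 = -44
n=6: not <3, acc = (-44)-6 = -50
n=4: not <3, acc = (-50)-4 = -54
n=-1: <3, acc = (-54)+(-1) = -55
n=5: not <3, acc = (-55)-5 = -60

-60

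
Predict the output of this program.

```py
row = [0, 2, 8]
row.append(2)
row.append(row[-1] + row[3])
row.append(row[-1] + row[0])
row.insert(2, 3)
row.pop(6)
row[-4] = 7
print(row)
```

append 2 → [0, 2, 8, 2]
append row[-1]+row[3] = 2+2 = 4 → [0, 2, 8, 2, 4]
append row[-1]+row[0] = 4+0 = 4 → [0, 2, 8, 2, 4, 4]
insert 3 at 2 → [0, 2, 3, 8, 2, 4, 4]
pop(6) removes 4 → [0, 2, 3, 8, 2, 4]
row[-4] = 7 → [0, 2, 7, 8, 2, 4]

[0, 2, 7, 8, 2, 4]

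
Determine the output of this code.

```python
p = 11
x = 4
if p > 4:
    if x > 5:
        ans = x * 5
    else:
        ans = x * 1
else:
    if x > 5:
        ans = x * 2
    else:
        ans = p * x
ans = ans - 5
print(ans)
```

p=11, x=4
p > 4 is True; x > 5 is False
→ ans = x * 1 = 4
ans = 4-5 = -1

-1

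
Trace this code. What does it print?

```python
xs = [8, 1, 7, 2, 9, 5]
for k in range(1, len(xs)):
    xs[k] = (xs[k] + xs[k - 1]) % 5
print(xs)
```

k=1: xs[1] = (1+8)%5 = 4 → [8, 4, 7, 2, 9, 5]
k=2: xs[2] = (7+4)%5 = 1 → [8, 4, 1, 2, 9, 5]
k=3: xs[3] = (2+1)%5 = 3 → [8, 4, 1, 3, 9, 5]
k=4: xs[4] = (9+3)%5 = 2 → [8, 4, 1, 3, 2, 5]
k=5: xs[5] = (5+2)%5 = 2 → [8, 4, 1, 3, 2, 2]

[8, 4, 1, 3, 2, 2]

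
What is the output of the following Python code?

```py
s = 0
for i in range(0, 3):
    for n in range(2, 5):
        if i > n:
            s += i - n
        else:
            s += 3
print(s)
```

27

i=0,n=2: not 0>2, s = 0+3 = 3
i=0,n=3: not 0>3, s = 3+3 = 6
i=0,n=4: not 0>4, s = 6+3 = 9
i=1,n=2: not 1>2, s = 9+3 = 12
i=1,n=3: not 1>3, s = 12+3 = 15
i=1,n=4: not 1>4, s = 15+3 = 18
i=2,n=2: not 2>2, s = 18+3 = 21
i=2,n=3: not 2>3, s = 21+3 = 24
i=2,n=4: not 2>4, s = 24+3 = 27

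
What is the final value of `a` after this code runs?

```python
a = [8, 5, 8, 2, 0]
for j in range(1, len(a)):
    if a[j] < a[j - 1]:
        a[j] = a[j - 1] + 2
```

[8, 10, 12, 14, 16]

j=1: 5<8, a[1] = 8+2 = 10 → [8, 10, 8, 2, 0]
j=2: 8<10, a[2] = 10+2 = 12 → [8, 10, 12, 2, 0]
j=3: 2<12, a[3] = 12+2 = 14 → [8, 10, 12, 14, 0]
j=4: 0<14, a[4] = 14+2 = 16 → [8, 10, 12, 14, 16]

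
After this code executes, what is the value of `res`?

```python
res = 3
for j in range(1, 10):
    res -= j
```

j=1: res = 3-1 = 2
j=2: res = 2-2 = 0
j=3: res = 0-3 = -3
j=4: res = (-3)-4 = -7
j=5: res = (-7)-5 = -12
j=6: res = (-12)-6 = -18
j=7: res = (-18)-7 = -25
j=8: res = (-25)-8 = -33
j=9: res = (-33)-9 = -42

-42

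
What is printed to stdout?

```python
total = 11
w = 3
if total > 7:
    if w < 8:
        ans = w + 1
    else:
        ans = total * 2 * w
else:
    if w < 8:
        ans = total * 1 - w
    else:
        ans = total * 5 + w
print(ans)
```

4

total=11, w=3
total > 7 is True; w < 8 is True
→ ans = w + 1 = 4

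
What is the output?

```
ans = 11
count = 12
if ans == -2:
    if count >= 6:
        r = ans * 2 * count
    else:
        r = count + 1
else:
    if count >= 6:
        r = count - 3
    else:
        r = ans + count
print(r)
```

9

ans=11, count=12
ans == -2 is False; count >= 6 is True
→ r = count - 3 = 9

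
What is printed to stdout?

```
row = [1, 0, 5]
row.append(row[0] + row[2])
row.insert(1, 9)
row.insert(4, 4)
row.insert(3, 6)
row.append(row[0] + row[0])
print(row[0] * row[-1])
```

2

append row[0]+row[2] = 1+5 = 6 → [1, 0, 5, 6]
insert 9 at 1 → [1, 9, 0, 5, 6]
insert 4 at 4 → [1, 9, 0, 5, 4, 6]
insert 6 at 3 → [1, 9, 0, 6, 5, 4, 6]
append row[0]+row[0] = 1+1 = 2 → [1, 9, 0, 6, 5, 4, 6, 2]
row[0]*row[-1] = 1*2 = 2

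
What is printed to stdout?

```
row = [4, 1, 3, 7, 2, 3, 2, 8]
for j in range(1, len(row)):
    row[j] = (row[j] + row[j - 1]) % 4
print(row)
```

[4, 1, 0, 3, 1, 0, 2, 2]

j=1: row[1] = (1+4)%4 = 1 → [4, 1, 3, 7, 2, 3, 2, 8]
j=2: row[2] = (3+1)%4 = 0 → [4, 1, 0, 7, 2, 3, 2, 8]
j=3: row[3] = (7+0)%4 = 3 → [4, 1, 0, 3, 2, 3, 2, 8]
j=4: row[4] = (2+3)%4 = 1 → [4, 1, 0, 3, 1, 3, 2, 8]
j=5: row[5] = (3+1)%4 = 0 → [4, 1, 0, 3, 1, 0, 2, 8]
j=6: row[6] = (2+0)%4 = 2 → [4, 1, 0, 3, 1, 0, 2, 8]
j=7: row[7] = (8+2)%4 = 2 → [4, 1, 0, 3, 1, 0, 2, 2]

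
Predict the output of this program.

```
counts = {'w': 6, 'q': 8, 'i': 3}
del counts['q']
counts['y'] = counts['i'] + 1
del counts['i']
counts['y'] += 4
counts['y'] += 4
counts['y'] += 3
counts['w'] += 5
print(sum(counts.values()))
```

del 'q' → {'w': 6, 'i': 3}
counts['y'] = counts['i']+1 = 4 → {'w': 6, 'i': 3, 'y': 4}
del 'i' → {'w': 6, 'y': 4}
counts['y'] = 4+4 = 8 → {'w': 6, 'y': 8}
counts['y'] = 8+4 = 12 → {'w': 6, 'y': 12}
counts['y'] = 12+3 = 15 → {'w': 6, 'y': 15}
counts['w'] = 6+5 = 11 → {'w': 11, 'y': 15}
sum of values = 26

26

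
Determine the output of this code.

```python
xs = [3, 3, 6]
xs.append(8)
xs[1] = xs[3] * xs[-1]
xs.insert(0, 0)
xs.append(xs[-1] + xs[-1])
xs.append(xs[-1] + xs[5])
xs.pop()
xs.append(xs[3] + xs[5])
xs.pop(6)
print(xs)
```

append 8 → [3, 3, 6, 8]
xs[1] = xs[3]*xs[-1] = 8*8 = 64 → [3, 64, 6, 8]
insert 0 at 0 → [0, 3, 64, 6, 8]
append xs[-1]+xs[-1] = 8+8 = 16 → [0, 3, 64, 6, 8, 16]
append xs[-1]+xs[5] = 16+16 = 32 → [0, 3, 64, 6, 8, 16, 32]
pop() removes 32 → [0, 3, 64, 6, 8, 16]
append xs[3]+xs[5] = 6+16 = 22 → [0, 3, 64, 6, 8, 16, 22]
pop(6) removes 22 → [0, 3, 64, 6, 8, 16]

[0, 3, 64, 6, 8, 16]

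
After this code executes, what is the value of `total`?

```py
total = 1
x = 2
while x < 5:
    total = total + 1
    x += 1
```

x=2: total = 1+1 = 2
x=3: total = 2+1 = 3
x=4: total = 3+1 = 4

4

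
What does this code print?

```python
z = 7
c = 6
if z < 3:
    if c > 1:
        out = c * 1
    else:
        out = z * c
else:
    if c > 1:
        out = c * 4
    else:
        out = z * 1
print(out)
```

z=7, c=6
z < 3 is False; c > 1 is True
→ out = c * 4 = 24

24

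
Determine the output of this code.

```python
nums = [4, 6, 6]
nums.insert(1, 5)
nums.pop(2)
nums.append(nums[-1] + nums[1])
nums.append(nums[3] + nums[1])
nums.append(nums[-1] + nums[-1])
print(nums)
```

insert 5 at 1 → [4, 5, 6, 6]
pop(2) removes 6 → [4, 5, 6]
append nums[-1]+nums[1] = 6+5 = 11 → [4, 5, 6, 11]
append nums[3]+nums[1] = 11+5 = 16 → [4, 5, 6, 11, 16]
append nums[-1]+nums[-1] = 16+16 = 32 → [4, 5, 6, 11, 16, 32]

[4, 5, 6, 11, 16, 32]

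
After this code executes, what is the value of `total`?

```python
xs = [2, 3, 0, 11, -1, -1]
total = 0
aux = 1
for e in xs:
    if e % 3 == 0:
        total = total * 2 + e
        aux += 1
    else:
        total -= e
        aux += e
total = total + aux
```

3

e=2: not %3==0, total = 0-2 = -2; aux=3
e=3: %3==0, total = (-2)*2+3 = -1; aux=4
e=0: %3==0, total = (-1)*2+0 = -2; aux=5
e=11: not %3==0, total = (-2)-11 = -13; aux=16
e=-1: not %3==0, total = (-13)-(-1) = -12; aux=15
e=-1: not %3==0, total = (-12)-(-1) = -11; aux=14
total+aux = (-11)+14 = 3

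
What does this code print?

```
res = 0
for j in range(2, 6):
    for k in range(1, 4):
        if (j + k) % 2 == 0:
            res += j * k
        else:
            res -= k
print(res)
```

32

j=2,k=1: odd sum, res = 0-1 = -1
j=2,k=2: even sum, res = (-1)+4 = 3
j=2,k=3: odd sum, res = 3-3 = 0
j=3,k=1: even sum, res = 0+3 = 3
j=3,k=2: odd sum, res = 3-2 = 1
j=3,k=3: even sum, res = 1+9 = 10
j=4,k=1: odd sum, res = 10-1 = 9
j=4,k=2: even sum, res = 9+8 = 17
j=4,k=3: odd sum, res = 17-3 = 14
j=5,k=1: even sum, res = 14+5 = 19
j=5,k=2: odd sum, res = 19-2 = 17
j=5,k=3: even sum, res = 17+15 = 32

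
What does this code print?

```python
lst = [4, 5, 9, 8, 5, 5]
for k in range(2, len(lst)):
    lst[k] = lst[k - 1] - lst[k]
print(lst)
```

k=2: lst[2] = 5-9 = -4 → [4, 5, -4, 8, 5, 5]
k=3: lst[3] = (-4)-8 = -12 → [4, 5, -4, -12, 5, 5]
k=4: lst[4] = (-12)-5 = -17 → [4, 5, -4, -12, -17, 5]
k=5: lst[5] = (-17)-5 = -22 → [4, 5, -4, -12, -17, -22]

[4, 5, -4, -12, -17, -22]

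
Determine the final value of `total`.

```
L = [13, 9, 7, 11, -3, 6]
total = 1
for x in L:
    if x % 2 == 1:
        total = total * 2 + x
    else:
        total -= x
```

x=13: odd, total = 1*2+13 = 15
x=9: odd, total = 15*2+9 = 39
x=7: odd, total = 39*2+7 = 85
x=11: odd, total = 85*2+11 = 181
x=-3: odd, total = 181*2+(-3) = 359
x=6: not odd, total = 359-6 = 353

353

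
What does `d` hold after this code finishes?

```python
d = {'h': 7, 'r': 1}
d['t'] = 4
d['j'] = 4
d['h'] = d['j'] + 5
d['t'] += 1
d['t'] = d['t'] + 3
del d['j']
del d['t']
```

{'h': 9, 'r': 1}

d['t'] = 4 → {'h': 7, 'r': 1, 't': 4}
d['j'] = 4 → {'h': 7, 'r': 1, 't': 4, 'j': 4}
d['h'] = d['j']+5 = 9 → {'h': 9, 'r': 1, 't': 4, 'j': 4}
d['t'] = 4+1 = 5 → {'h': 9, 'r': 1, 't': 5, 'j': 4}
d['t'] = d['t']+3 = 8 → {'h': 9, 'r': 1, 't': 8, 'j': 4}
del 'j' → {'h': 9, 'r': 1, 't': 8}
del 't' → {'h': 9, 'r': 1}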